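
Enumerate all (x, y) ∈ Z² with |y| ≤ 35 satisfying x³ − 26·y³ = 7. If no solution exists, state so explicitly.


The equation is x³ - 26y³ = 7. For fixed y, x³ = 26·y³ + 7, so a solution requires the RHS to be a perfect cube.
Strategy: iterate y from -35 to 35, compute RHS = 26·y³ + 7, and check whether it is a (positive or negative) perfect cube.
Check small values of y:
  y = 0: RHS = 7 is not a perfect cube.
  y = 1: RHS = 33 is not a perfect cube.
  y = -1: RHS = -19 is not a perfect cube.
  y = 2: RHS = 215 is not a perfect cube.
  y = -2: RHS = -201 is not a perfect cube.
  y = 3: RHS = 709 is not a perfect cube.
  y = -3: RHS = -695 is not a perfect cube.
Continuing the search up to |y| = 35 finds no solutions either.
No (x, y) in the scanned range satisfies the equation.

No integer solutions with |y| ≤ 35.


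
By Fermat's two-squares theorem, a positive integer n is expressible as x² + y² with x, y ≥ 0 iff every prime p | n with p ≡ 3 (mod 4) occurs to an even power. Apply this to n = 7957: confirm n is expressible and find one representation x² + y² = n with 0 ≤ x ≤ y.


Step 1: Factor n = 7957 = 73 · 109.
Step 2: Check the mod-4 condition on each prime factor: 73 ≡ 1 (mod 4), exponent 1; 109 ≡ 1 (mod 4), exponent 1.
All primes ≡ 3 (mod 4) appear to even exponent (or don't appear), so by the two-squares theorem n IS expressible as a sum of two squares.
Step 3: Build a representation. Here n = 73 · 109 is a product of primes ≡ 1 (mod 4). Each prime p ≡ 1 (mod 4) is itself a sum of two squares; find a² by testing p − a² for a perfect square:
  73: 73 − 1² = 72, 73 − 2² = 69, 73 − 3² = 64 = 8² ⇒ 73 = 3² + 8².
  109: 109 − 1² = 108, 109 − 2² = 105, 109 − 3² = 100 = 10² ⇒ 109 = 3² + 10².
  Combine using the Brahmagupta–Fibonacci identity (a² + b²)(c² + d²) = (ac − bd)² + (ad + bc)² = (ac + bd)² + (ad − bc)²:
  73 · 109 = 7957: from (3² + 8²)(3² + 10²), take (3·3 − 8·10, 3·10 + 8·3) = (9 − 80, 30 + 24) = (-71, 54); dropping signs (only squares matter) gives (71, 54); check 71² + 54² = 5041 + 2916 = 7957 ✓.
Step 4: Order so x ≤ y and verify: 54² + 71² = 2916 + 5041 = 7957 = n. ✓

n = 7957 = 54² + 71² (one valid representation with x ≤ y).


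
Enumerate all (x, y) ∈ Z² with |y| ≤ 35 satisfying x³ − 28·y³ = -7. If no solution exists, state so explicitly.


The equation is x³ - 28y³ = -7. For fixed y, x³ = 28·y³ − 7, so a solution requires the RHS to be a perfect cube.
Strategy: iterate y from -35 to 35, compute RHS = 28·y³ − 7, and check whether it is a (positive or negative) perfect cube.
Check small values of y:
  y = 0: RHS = -7 is not a perfect cube.
  y = 1: RHS = 21 is not a perfect cube.
  y = -1: RHS = -35 is not a perfect cube.
  y = 2: RHS = 217 is not a perfect cube.
  y = -2: RHS = -231 is not a perfect cube.
  y = 3: RHS = 749 is not a perfect cube.
  y = -3: RHS = -763 is not a perfect cube.
Continuing the search up to |y| = 35 finds no solutions either.
No (x, y) in the scanned range satisfies the equation.

No integer solutions with |y| ≤ 35.


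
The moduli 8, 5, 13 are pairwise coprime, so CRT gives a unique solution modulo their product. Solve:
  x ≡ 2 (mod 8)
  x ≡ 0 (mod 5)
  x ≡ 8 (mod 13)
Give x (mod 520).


Moduli 8, 5, 13 are pairwise coprime; by CRT there is a unique solution modulo M = 8 · 5 · 13 = 520.
Solve pairwise, accumulating the modulus:
  Start with x ≡ 2 (mod 8).
  Combine with x ≡ 0 (mod 5): since gcd(8, 5) = 1, we get a unique residue mod 40.
    Write x = 2 + 8·t and substitute into x ≡ 0 (mod 5): 8·t ≡ 0 − 2 = -2 (mod 5).
    Reduce coefficients mod 5: 3·t ≡ 3 (mod 5).
    The inverse of 3 mod 5 is 2 (since 3·2 = 6 = 1·5 + 1), so t ≡ 2·3 = 6 ≡ 1 (mod 5).
    Then x = 2 + 8·1 = 10, valid modulo lcm(8, 5) = 40: x ≡ 10 (mod 40).
  Combine with x ≡ 8 (mod 13): since gcd(40, 13) = 1, we get a unique residue mod 520.
    Write x = 10 + 40·t and substitute into x ≡ 8 (mod 13): 40·t ≡ 8 − 10 = -2 (mod 13).
    Reduce coefficients mod 13: 1·t ≡ 11 (mod 13).
    So t ≡ 11 (mod 13).
    Then x = 10 + 40·11 = 450, valid modulo lcm(40, 13) = 520: x ≡ 450 (mod 520).
Verify: 450 mod 8 = 2 ✓, 450 mod 5 = 0 ✓, 450 mod 13 = 8 ✓.

x ≡ 450 (mod 520).


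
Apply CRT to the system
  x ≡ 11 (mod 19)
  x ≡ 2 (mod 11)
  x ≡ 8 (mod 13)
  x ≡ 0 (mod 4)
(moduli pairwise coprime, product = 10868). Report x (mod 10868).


Product of moduli M = 19 · 11 · 13 · 4 = 10868.
Merge one congruence at a time:
  Start: x ≡ 11 (mod 19).
  Combine with x ≡ 2 (mod 11); new modulus lcm = 209.
    Write x = 11 + 19·t and substitute into x ≡ 2 (mod 11): 19·t ≡ 2 − 11 = -9 (mod 11).
    Reduce coefficients mod 11: 8·t ≡ 2 (mod 11).
    The inverse of 8 mod 11 is 7 (since 8·7 = 56 = 5·11 + 1), so t ≡ 7·2 = 14 ≡ 3 (mod 11).
    Then x = 11 + 19·3 = 68, valid modulo lcm(19, 11) = 209: x ≡ 68 (mod 209).
  Combine with x ≡ 8 (mod 13); new modulus lcm = 2717.
    Write x = 68 + 209·t and substitute into x ≡ 8 (mod 13): 209·t ≡ 8 − 68 = -60 (mod 13).
    Reduce coefficients mod 13: 1·t ≡ 5 (mod 13).
    So t ≡ 5 (mod 13).
    Then x = 68 + 209·5 = 1113, valid modulo lcm(209, 13) = 2717: x ≡ 1113 (mod 2717).
  Combine with x ≡ 0 (mod 4); new modulus lcm = 10868.
    Write x = 1113 + 2717·t and substitute into x ≡ 0 (mod 4): 2717·t ≡ 0 − 1113 = -1113 (mod 4).
    Reduce coefficients mod 4: 1·t ≡ 3 (mod 4).
    So t ≡ 3 (mod 4).
    Then x = 1113 + 2717·3 = 9264, valid modulo lcm(2717, 4) = 10868: x ≡ 9264 (mod 10868).
Verify against each original: 9264 mod 19 = 11, 9264 mod 11 = 2, 9264 mod 13 = 8, 9264 mod 4 = 0.

x ≡ 9264 (mod 10868).


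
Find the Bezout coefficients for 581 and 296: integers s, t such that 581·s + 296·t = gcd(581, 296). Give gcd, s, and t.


Euclidean algorithm on (581, 296) — divide until remainder is 0:
  581 = 1 · 296 + 285
  296 = 1 · 285 + 11
  285 = 25 · 11 + 10
  11 = 1 · 10 + 1
  10 = 10 · 1 + 0
gcd(581, 296) = 1.
Track Bezout coefficients alongside the remainders: start with r₀ = 581 = a·1 + b·0 (s = 1, t = 0) and r₁ = 296 = a·0 + b·1 (s = 0, t = 1); each new remainder r_{k+1} = r_{k-1} − q_k·r_k inherits s_{k+1} = s_{k-1} − q_k·s_k, t_{k+1} = t_{k-1} − q_k·t_k, so r_k = a·s_k + b·t_k at every step:
  q = 1: r = 285, s = 1 − 1·0 = 1, t = 0 − 1·1 = -1  (check: 581·1 + 296·(-1) = 285)
  q = 1: r = 11, s = 0 − 1·1 = -1, t = 1 − 1·(-1) = 2  (check: 581·(-1) + 296·2 = 11)
  q = 25: r = 10, s = 1 − 25·(-1) = 26, t = -1 − 25·2 = -51  (check: 581·26 + 296·(-51) = 10)
  q = 1: r = 1, s = -1 − 1·26 = -27, t = 2 − 1·(-51) = 53  (check: 581·(-27) + 296·53 = 1)
The row with r = 1 (the gcd) gives the Bezout coefficients s = -27, t = 53.
Result: 581 · (-27) + 296 · (53) = 1.

gcd(581, 296) = 1; s = -27, t = 53 (check: 581·(-27) + 296·53 = 1).


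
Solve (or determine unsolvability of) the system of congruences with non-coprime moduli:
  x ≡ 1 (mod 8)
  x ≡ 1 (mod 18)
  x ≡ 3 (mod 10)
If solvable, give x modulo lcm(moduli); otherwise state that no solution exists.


Moduli 8, 18, 10 are not pairwise coprime, so CRT works modulo lcm(m_i) when all pairwise compatibility conditions hold.
Pairwise compatibility: gcd(m_i, m_j) must divide a_i - a_j for every pair.
Merge one congruence at a time:
  Start: x ≡ 1 (mod 8).
  Combine with x ≡ 1 (mod 18): gcd(8, 18) = 2; 1 - 1 = 0, which IS divisible by 2, so compatible.
    Write x = 1 + 8·t and substitute into x ≡ 1 (mod 18): 8·t ≡ 1 − 1 = 0 (mod 18).
    Divide the congruence (and modulus) by g = 2: 4·t ≡ 0 (mod 9).
    The inverse of 4 mod 9 is 7 (since 4·7 = 28 = 3·9 + 1), so t ≡ 7·0 = 0 ≡ 0 (mod 9).
    Then x = 1 + 8·0 = 1, valid modulo lcm(8, 18) = 72: x ≡ 1 (mod 72).
  Combine with x ≡ 3 (mod 10): gcd(72, 10) = 2; 3 - 1 = 2, which IS divisible by 2, so compatible.
    Write x = 1 + 72·t and substitute into x ≡ 3 (mod 10): 72·t ≡ 3 − 1 = 2 (mod 10).
    Divide the congruence (and modulus) by g = 2: 36·t ≡ 1 (mod 5).
    Reduce coefficients mod 5: 1·t ≡ 1 (mod 5).
    So t ≡ 1 (mod 5).
    Then x = 1 + 72·1 = 73, valid modulo lcm(72, 10) = 360: x ≡ 73 (mod 360).
Verify: 73 mod 8 = 1, 73 mod 18 = 1, 73 mod 10 = 3.

x ≡ 73 (mod 360).


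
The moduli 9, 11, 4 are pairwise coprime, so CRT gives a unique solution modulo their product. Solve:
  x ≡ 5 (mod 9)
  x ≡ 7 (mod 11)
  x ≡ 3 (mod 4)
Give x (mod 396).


Moduli 9, 11, 4 are pairwise coprime; by CRT there is a unique solution modulo M = 9 · 11 · 4 = 396.
Solve pairwise, accumulating the modulus:
  Start with x ≡ 5 (mod 9).
  Combine with x ≡ 7 (mod 11): since gcd(9, 11) = 1, we get a unique residue mod 99.
    Write x = 5 + 9·t and substitute into x ≡ 7 (mod 11): 9·t ≡ 7 − 5 = 2 (mod 11).
    The inverse of 9 mod 11 is 5 (since 9·5 = 45 = 4·11 + 1), so t ≡ 5·2 = 10 ≡ 10 (mod 11).
    Then x = 5 + 9·10 = 95, valid modulo lcm(9, 11) = 99: x ≡ 95 (mod 99).
  Combine with x ≡ 3 (mod 4): since gcd(99, 4) = 1, we get a unique residue mod 396.
    Write x = 95 + 99·t and substitute into x ≡ 3 (mod 4): 99·t ≡ 3 − 95 = -92 (mod 4).
    Reduce coefficients mod 4: 3·t ≡ 0 (mod 4).
    The inverse of 3 mod 4 is 3 (since 3·3 = 9 = 2·4 + 1), so t ≡ 3·0 = 0 ≡ 0 (mod 4).
    Then x = 95 + 99·0 = 95, valid modulo lcm(99, 4) = 396: x ≡ 95 (mod 396).
Verify: 95 mod 9 = 5 ✓, 95 mod 11 = 7 ✓, 95 mod 4 = 3 ✓.

x ≡ 95 (mod 396).


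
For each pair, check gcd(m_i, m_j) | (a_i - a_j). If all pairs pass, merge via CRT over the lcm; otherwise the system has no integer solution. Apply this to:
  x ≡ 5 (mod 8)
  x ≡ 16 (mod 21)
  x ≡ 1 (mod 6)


Moduli 8, 21, 6 are not pairwise coprime, so CRT works modulo lcm(m_i) when all pairwise compatibility conditions hold.
Pairwise compatibility: gcd(m_i, m_j) must divide a_i - a_j for every pair.
Merge one congruence at a time:
  Start: x ≡ 5 (mod 8).
  Combine with x ≡ 16 (mod 21): gcd(8, 21) = 1; 16 - 5 = 11, which IS divisible by 1, so compatible.
    Write x = 5 + 8·t and substitute into x ≡ 16 (mod 21): 8·t ≡ 16 − 5 = 11 (mod 21).
    The inverse of 8 mod 21 is 8 (since 8·8 = 64 = 3·21 + 1), so t ≡ 8·11 = 88 ≡ 4 (mod 21).
    Then x = 5 + 8·4 = 37, valid modulo lcm(8, 21) = 168: x ≡ 37 (mod 168).
  Combine with x ≡ 1 (mod 6): gcd(168, 6) = 6; 1 - 37 = -36, which IS divisible by 6, so compatible.
    Write x = 37 + 168·t and substitute into x ≡ 1 (mod 6): 168·t ≡ 1 − 37 = -36 (mod 6).
    Divide the congruence (and modulus) by g = 6: 28·t ≡ -6 (mod 1).
    Modulo 1 every t works; take t = 0.
    Then x = 37 + 168·0 = 37, valid modulo lcm(168, 6) = 168: x ≡ 37 (mod 168).
Verify: 37 mod 8 = 5, 37 mod 21 = 16, 37 mod 6 = 1.

x ≡ 37 (mod 168).


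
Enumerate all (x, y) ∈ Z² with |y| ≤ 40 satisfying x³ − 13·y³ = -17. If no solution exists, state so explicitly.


The equation is x³ - 13y³ = -17. For fixed y, x³ = 13·y³ − 17, so a solution requires the RHS to be a perfect cube.
Strategy: iterate y from -40 to 40, compute RHS = 13·y³ − 17, and check whether it is a (positive or negative) perfect cube.
Check small values of y:
  y = 0: RHS = -17 is not a perfect cube.
  y = 1: RHS = -4 is not a perfect cube.
  y = -1: RHS = -30 is not a perfect cube.
  y = 2: RHS = 87 is not a perfect cube.
  y = -2: RHS = -121 is not a perfect cube.
  y = 3: RHS = 334 is not a perfect cube.
  y = -3: RHS = -368 is not a perfect cube.
Continuing the search up to |y| = 40 finds no solutions either.
No (x, y) in the scanned range satisfies the equation.

No integer solutions with |y| ≤ 40.


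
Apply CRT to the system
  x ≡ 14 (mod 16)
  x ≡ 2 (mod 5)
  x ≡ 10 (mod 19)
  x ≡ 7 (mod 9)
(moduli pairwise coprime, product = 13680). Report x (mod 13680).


Product of moduli M = 16 · 5 · 19 · 9 = 13680.
Merge one congruence at a time:
  Start: x ≡ 14 (mod 16).
  Combine with x ≡ 2 (mod 5); new modulus lcm = 80.
    Write x = 14 + 16·t and substitute into x ≡ 2 (mod 5): 16·t ≡ 2 − 14 = -12 (mod 5).
    Reduce coefficients mod 5: 1·t ≡ 3 (mod 5).
    So t ≡ 3 (mod 5).
    Then x = 14 + 16·3 = 62, valid modulo lcm(16, 5) = 80: x ≡ 62 (mod 80).
  Combine with x ≡ 10 (mod 19); new modulus lcm = 1520.
    Write x = 62 + 80·t and substitute into x ≡ 10 (mod 19): 80·t ≡ 10 − 62 = -52 (mod 19).
    Reduce coefficients mod 19: 4·t ≡ 5 (mod 19).
    The inverse of 4 mod 19 is 5 (since 4·5 = 20 = 1·19 + 1), so t ≡ 5·5 = 25 ≡ 6 (mod 19).
    Then x = 62 + 80·6 = 542, valid modulo lcm(80, 19) = 1520: x ≡ 542 (mod 1520).
  Combine with x ≡ 7 (mod 9); new modulus lcm = 13680.
    Write x = 542 + 1520·t and substitute into x ≡ 7 (mod 9): 1520·t ≡ 7 − 542 = -535 (mod 9).
    Reduce coefficients mod 9: 8·t ≡ 5 (mod 9).
    The inverse of 8 mod 9 is 8 (since 8·8 = 64 = 7·9 + 1), so t ≡ 8·5 = 40 ≡ 4 (mod 9).
    Then x = 542 + 1520·4 = 6622, valid modulo lcm(1520, 9) = 13680: x ≡ 6622 (mod 13680).
Verify against each original: 6622 mod 16 = 14, 6622 mod 5 = 2, 6622 mod 19 = 10, 6622 mod 9 = 7.

x ≡ 6622 (mod 13680).


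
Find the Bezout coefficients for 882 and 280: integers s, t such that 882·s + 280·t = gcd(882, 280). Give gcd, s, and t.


Euclidean algorithm on (882, 280) — divide until remainder is 0:
  882 = 3 · 280 + 42
  280 = 6 · 42 + 28
  42 = 1 · 28 + 14
  28 = 2 · 14 + 0
gcd(882, 280) = 14.
Track Bezout coefficients alongside the remainders: start with r₀ = 882 = a·1 + b·0 (s = 1, t = 0) and r₁ = 280 = a·0 + b·1 (s = 0, t = 1); each new remainder r_{k+1} = r_{k-1} − q_k·r_k inherits s_{k+1} = s_{k-1} − q_k·s_k, t_{k+1} = t_{k-1} − q_k·t_k, so r_k = a·s_k + b·t_k at every step:
  q = 3: r = 42, s = 1 − 3·0 = 1, t = 0 − 3·1 = -3  (check: 882·1 + 280·(-3) = 42)
  q = 6: r = 28, s = 0 − 6·1 = -6, t = 1 − 6·(-3) = 19  (check: 882·(-6) + 280·19 = 28)
  q = 1: r = 14, s = 1 − 1·(-6) = 7, t = -3 − 1·19 = -22  (check: 882·7 + 280·(-22) = 14)
The row with r = 14 (the gcd) gives the Bezout coefficients s = 7, t = -22.
Result: 882 · (7) + 280 · (-22) = 14.

gcd(882, 280) = 14; s = 7, t = -22 (check: 882·7 + 280·(-22) = 14).


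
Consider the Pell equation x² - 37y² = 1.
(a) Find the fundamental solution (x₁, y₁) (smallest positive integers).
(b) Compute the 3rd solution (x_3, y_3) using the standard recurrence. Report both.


Step 1: Find the fundamental solution (x₁, y₁) of x² - 37y² = 1.
  Expand √37 as a continued fraction. a₀ = ⌊√37⌋ = 6; iterate m_{k+1} = d_k·a_k − m_k, d_{k+1} = (37 − m_{k+1}²)/d_k, a_{k+1} = ⌊(a₀ + m_{k+1})/d_{k+1}⌋ (starting m₀ = 0, d₀ = 1), with convergents p_k = a_k·p_{k-1} + p_{k-2}, q_k = a_k·q_{k-1} + q_{k-2} (p₋₁ = 1, q₋₁ = 0):
  k = 0: a₀ = 6; p₀/q₀ = 6/1; p₀² − 37·q₀² = 36 − 37 = -1.
  k = 1: m = 6, d = 1, a = ⌊(6 + 6)/1⌋ = 12; p/q = (12·6 + 1)/(12·1 + 0) = 73/12; p² − 37·q² = 5329 − 5328 = 1.
  The first convergent with p² − 37·q² = 1 gives the fundamental solution (x₁, y₁) = (73, 12).
Step 2: Apply the recurrence (x_{n+1}, y_{n+1}) = (x₁x_n + 37y₁y_n, x₁y_n + y₁x_n) repeatedly.
  From (x_1, y_1) = (73, 12): x_2 = 73·73 + 37·12·12 = 10657; y_2 = 73·12 + 12·73 = 1752.
  From (x_2, y_2) = (10657, 1752): x_3 = 73·10657 + 37·12·1752 = 1555849; y_3 = 73·1752 + 12·10657 = 255780.
Step 3: Verify x_3² - 37·y_3² = 2420666110801 - 2420666110800 = 1 (should be 1). ✓

(x_1, y_1) = (73, 12); (x_3, y_3) = (1555849, 255780).


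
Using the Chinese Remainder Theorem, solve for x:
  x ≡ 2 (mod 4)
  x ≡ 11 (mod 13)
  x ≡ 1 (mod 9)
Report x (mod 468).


Moduli 4, 13, 9 are pairwise coprime; by CRT there is a unique solution modulo M = 4 · 13 · 9 = 468.
Solve pairwise, accumulating the modulus:
  Start with x ≡ 2 (mod 4).
  Combine with x ≡ 11 (mod 13): since gcd(4, 13) = 1, we get a unique residue mod 52.
    Write x = 2 + 4·t and substitute into x ≡ 11 (mod 13): 4·t ≡ 11 − 2 = 9 (mod 13).
    The inverse of 4 mod 13 is 10 (since 4·10 = 40 = 3·13 + 1), so t ≡ 10·9 = 90 ≡ 12 (mod 13).
    Then x = 2 + 4·12 = 50, valid modulo lcm(4, 13) = 52: x ≡ 50 (mod 52).
  Combine with x ≡ 1 (mod 9): since gcd(52, 9) = 1, we get a unique residue mod 468.
    Write x = 50 + 52·t and substitute into x ≡ 1 (mod 9): 52·t ≡ 1 − 50 = -49 (mod 9).
    Reduce coefficients mod 9: 7·t ≡ 5 (mod 9).
    The inverse of 7 mod 9 is 4 (since 7·4 = 28 = 3·9 + 1), so t ≡ 4·5 = 20 ≡ 2 (mod 9).
    Then x = 50 + 52·2 = 154, valid modulo lcm(52, 9) = 468: x ≡ 154 (mod 468).
Verify: 154 mod 4 = 2 ✓, 154 mod 13 = 11 ✓, 154 mod 9 = 1 ✓.

x ≡ 154 (mod 468).


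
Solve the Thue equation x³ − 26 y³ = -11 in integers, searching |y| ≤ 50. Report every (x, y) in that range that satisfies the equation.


The equation is x³ - 26y³ = -11. For fixed y, x³ = 26·y³ − 11, so a solution requires the RHS to be a perfect cube.
Strategy: iterate y from -50 to 50, compute RHS = 26·y³ − 11, and check whether it is a (positive or negative) perfect cube.
Check small values of y:
  y = 0: RHS = -11 is not a perfect cube.
  y = 1: RHS = 15 is not a perfect cube.
  y = -1: RHS = -37 is not a perfect cube.
  y = 2: RHS = 197 is not a perfect cube.
  y = -2: RHS = -219 is not a perfect cube.
  y = 3: RHS = 691 is not a perfect cube.
  y = -3: RHS = -713 is not a perfect cube.
Continuing the search up to |y| = 50 finds no solutions either.
No (x, y) in the scanned range satisfies the equation.

No integer solutions with |y| ≤ 50.


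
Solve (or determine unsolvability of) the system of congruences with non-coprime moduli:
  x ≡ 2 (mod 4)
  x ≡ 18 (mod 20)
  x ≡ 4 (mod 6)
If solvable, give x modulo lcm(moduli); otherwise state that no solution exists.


Moduli 4, 20, 6 are not pairwise coprime, so CRT works modulo lcm(m_i) when all pairwise compatibility conditions hold.
Pairwise compatibility: gcd(m_i, m_j) must divide a_i - a_j for every pair.
Merge one congruence at a time:
  Start: x ≡ 2 (mod 4).
  Combine with x ≡ 18 (mod 20): gcd(4, 20) = 4; 18 - 2 = 16, which IS divisible by 4, so compatible.
    Write x = 2 + 4·t and substitute into x ≡ 18 (mod 20): 4·t ≡ 18 − 2 = 16 (mod 20).
    Divide the congruence (and modulus) by g = 4: 1·t ≡ 4 (mod 5).
    So t ≡ 4 (mod 5).
    Then x = 2 + 4·4 = 18, valid modulo lcm(4, 20) = 20: x ≡ 18 (mod 20).
  Combine with x ≡ 4 (mod 6): gcd(20, 6) = 2; 4 - 18 = -14, which IS divisible by 2, so compatible.
    Write x = 18 + 20·t and substitute into x ≡ 4 (mod 6): 20·t ≡ 4 − 18 = -14 (mod 6).
    Divide the congruence (and modulus) by g = 2: 10·t ≡ -7 (mod 3).
    Reduce coefficients mod 3: 1·t ≡ 2 (mod 3).
    So t ≡ 2 (mod 3).
    Then x = 18 + 20·2 = 58, valid modulo lcm(20, 6) = 60: x ≡ 58 (mod 60).
Verify: 58 mod 4 = 2, 58 mod 20 = 18, 58 mod 6 = 4.

x ≡ 58 (mod 60).


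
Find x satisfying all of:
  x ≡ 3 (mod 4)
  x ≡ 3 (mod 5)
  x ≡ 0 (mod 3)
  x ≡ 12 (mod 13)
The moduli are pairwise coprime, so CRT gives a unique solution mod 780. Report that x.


Product of moduli M = 4 · 5 · 3 · 13 = 780.
Merge one congruence at a time:
  Start: x ≡ 3 (mod 4).
  Combine with x ≡ 3 (mod 5); new modulus lcm = 20.
    Write x = 3 + 4·t and substitute into x ≡ 3 (mod 5): 4·t ≡ 3 − 3 = 0 (mod 5).
    The inverse of 4 mod 5 is 4 (since 4·4 = 16 = 3·5 + 1), so t ≡ 4·0 = 0 ≡ 0 (mod 5).
    Then x = 3 + 4·0 = 3, valid modulo lcm(4, 5) = 20: x ≡ 3 (mod 20).
  Combine with x ≡ 0 (mod 3); new modulus lcm = 60.
    Write x = 3 + 20·t and substitute into x ≡ 0 (mod 3): 20·t ≡ 0 − 3 = -3 (mod 3).
    Reduce coefficients mod 3: 2·t ≡ 0 (mod 3).
    The inverse of 2 mod 3 is 2 (since 2·2 = 4 = 1·3 + 1), so t ≡ 2·0 = 0 ≡ 0 (mod 3).
    Then x = 3 + 20·0 = 3, valid modulo lcm(20, 3) = 60: x ≡ 3 (mod 60).
  Combine with x ≡ 12 (mod 13); new modulus lcm = 780.
    Write x = 3 + 60·t and substitute into x ≡ 12 (mod 13): 60·t ≡ 12 − 3 = 9 (mod 13).
    Reduce coefficients mod 13: 8·t ≡ 9 (mod 13).
    The inverse of 8 mod 13 is 5 (since 8·5 = 40 = 3·13 + 1), so t ≡ 5·9 = 45 ≡ 6 (mod 13).
    Then x = 3 + 60·6 = 363, valid modulo lcm(60, 13) = 780: x ≡ 363 (mod 780).
Verify against each original: 363 mod 4 = 3, 363 mod 5 = 3, 363 mod 3 = 0, 363 mod 13 = 12.

x ≡ 363 (mod 780).


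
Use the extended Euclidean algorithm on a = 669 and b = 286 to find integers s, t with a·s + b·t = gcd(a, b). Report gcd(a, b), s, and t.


Euclidean algorithm on (669, 286) — divide until remainder is 0:
  669 = 2 · 286 + 97
  286 = 2 · 97 + 92
  97 = 1 · 92 + 5
  92 = 18 · 5 + 2
  5 = 2 · 2 + 1
  2 = 2 · 1 + 0
gcd(669, 286) = 1.
Track Bezout coefficients alongside the remainders: start with r₀ = 669 = a·1 + b·0 (s = 1, t = 0) and r₁ = 286 = a·0 + b·1 (s = 0, t = 1); each new remainder r_{k+1} = r_{k-1} − q_k·r_k inherits s_{k+1} = s_{k-1} − q_k·s_k, t_{k+1} = t_{k-1} − q_k·t_k, so r_k = a·s_k + b·t_k at every step:
  q = 2: r = 97, s = 1 − 2·0 = 1, t = 0 − 2·1 = -2  (check: 669·1 + 286·(-2) = 97)
  q = 2: r = 92, s = 0 − 2·1 = -2, t = 1 − 2·(-2) = 5  (check: 669·(-2) + 286·5 = 92)
  q = 1: r = 5, s = 1 − 1·(-2) = 3, t = -2 − 1·5 = -7  (check: 669·3 + 286·(-7) = 5)
  q = 18: r = 2, s = -2 − 18·3 = -56, t = 5 − 18·(-7) = 131  (check: 669·(-56) + 286·131 = 2)
  q = 2: r = 1, s = 3 − 2·(-56) = 115, t = -7 − 2·131 = -269  (check: 669·115 + 286·(-269) = 1)
The row with r = 1 (the gcd) gives the Bezout coefficients s = 115, t = -269.
Result: 669 · (115) + 286 · (-269) = 1.

gcd(669, 286) = 1; s = 115, t = -269 (check: 669·115 + 286·(-269) = 1).


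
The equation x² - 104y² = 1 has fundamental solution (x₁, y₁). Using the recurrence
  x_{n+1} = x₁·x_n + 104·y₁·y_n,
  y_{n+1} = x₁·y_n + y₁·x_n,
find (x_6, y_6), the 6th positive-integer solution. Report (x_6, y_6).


Step 1: Find the fundamental solution (x₁, y₁) of x² - 104y² = 1.
  Expand √104 as a continued fraction. a₀ = ⌊√104⌋ = 10; iterate m_{k+1} = d_k·a_k − m_k, d_{k+1} = (104 − m_{k+1}²)/d_k, a_{k+1} = ⌊(a₀ + m_{k+1})/d_{k+1}⌋ (starting m₀ = 0, d₀ = 1), with convergents p_k = a_k·p_{k-1} + p_{k-2}, q_k = a_k·q_{k-1} + q_{k-2} (p₋₁ = 1, q₋₁ = 0):
  k = 0: a₀ = 10; p₀/q₀ = 10/1; p₀² − 104·q₀² = 100 − 104 = -4.
  k = 1: m = 10, d = 4, a = ⌊(10 + 10)/4⌋ = 5; p/q = (5·10 + 1)/(5·1 + 0) = 51/5; p² − 104·q² = 2601 − 2600 = 1.
  The first convergent with p² − 104·q² = 1 gives the fundamental solution (x₁, y₁) = (51, 5).
Step 2: Apply the recurrence (x_{n+1}, y_{n+1}) = (x₁x_n + 104y₁y_n, x₁y_n + y₁x_n) repeatedly.
  From (x_1, y_1) = (51, 5): x_2 = 51·51 + 104·5·5 = 5201; y_2 = 51·5 + 5·51 = 510.
  From (x_2, y_2) = (5201, 510): x_3 = 51·5201 + 104·5·510 = 530451; y_3 = 51·510 + 5·5201 = 52015.
  From (x_3, y_3) = (530451, 52015): x_4 = 51·530451 + 104·5·52015 = 54100801; y_4 = 51·52015 + 5·530451 = 5305020.
  From (x_4, y_4) = (54100801, 5305020): x_5 = 51·54100801 + 104·5·5305020 = 5517751251; y_5 = 51·5305020 + 5·54100801 = 541060025.
  From (x_5, y_5) = (5517751251, 541060025): x_6 = 51·5517751251 + 104·5·541060025 = 562756526801; y_6 = 51·541060025 + 5·5517751251 = 55182817530.
Step 3: Verify x_6² - 104·y_6² = 316694908457124631293601 - 316694908457124631293600 = 1 (should be 1). ✓

(x_1, y_1) = (51, 5); (x_6, y_6) = (562756526801, 55182817530).


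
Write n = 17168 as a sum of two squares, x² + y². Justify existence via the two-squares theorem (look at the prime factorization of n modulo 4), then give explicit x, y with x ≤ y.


Step 1: Factor n = 17168 = 2^4 · 29 · 37.
Step 2: Check the mod-4 condition on each prime factor: 2 = 2 (special); 29 ≡ 1 (mod 4), exponent 1; 37 ≡ 1 (mod 4), exponent 1.
All primes ≡ 3 (mod 4) appear to even exponent (or don't appear), so by the two-squares theorem n IS expressible as a sum of two squares.
Step 3: Build a representation. Group n = k² · m with k = 4 and m = 29 · 37 = 1073 (a product of primes ≡ 1 (mod 4)); a representation of m scales to one of n via (k·x)² + (k·y)² = k²(x² + y²). Each prime p ≡ 1 (mod 4) is itself a sum of two squares; find a² by testing p − a² for a perfect square:
  29: 29 − 1² = 28, 29 − 2² = 25 = 5² ⇒ 29 = 2² + 5².
  37: 37 − 1² = 36 = 6² ⇒ 37 = 1² + 6².
  Combine using the Brahmagupta–Fibonacci identity (a² + b²)(c² + d²) = (ac − bd)² + (ad + bc)² = (ac + bd)² + (ad − bc)²:
  29 · 37 = 1073: from (2² + 5²)(1² + 6²), take (2·1 − 5·6, 2·6 + 5·1) = (2 − 30, 12 + 5) = (-28, 17); dropping signs (only squares matter) gives (28, 17); check 28² + 17² = 784 + 289 = 1073 ✓.
  Scale by k = 4: (4·28, 4·17) = (112, 68).
Step 4: Order so x ≤ y and verify: 68² + 112² = 4624 + 12544 = 17168 = n. ✓

n = 17168 = 68² + 112² (one valid representation with x ≤ y).


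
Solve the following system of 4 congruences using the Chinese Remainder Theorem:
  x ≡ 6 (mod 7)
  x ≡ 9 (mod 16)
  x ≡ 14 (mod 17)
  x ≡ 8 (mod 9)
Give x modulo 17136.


Product of moduli M = 7 · 16 · 17 · 9 = 17136.
Merge one congruence at a time:
  Start: x ≡ 6 (mod 7).
  Combine with x ≡ 9 (mod 16); new modulus lcm = 112.
    Write x = 6 + 7·t and substitute into x ≡ 9 (mod 16): 7·t ≡ 9 − 6 = 3 (mod 16).
    The inverse of 7 mod 16 is 7 (since 7·7 = 49 = 3·16 + 1), so t ≡ 7·3 = 21 ≡ 5 (mod 16).
    Then x = 6 + 7·5 = 41, valid modulo lcm(7, 16) = 112: x ≡ 41 (mod 112).
  Combine with x ≡ 14 (mod 17); new modulus lcm = 1904.
    Write x = 41 + 112·t and substitute into x ≡ 14 (mod 17): 112·t ≡ 14 − 41 = -27 (mod 17).
    Reduce coefficients mod 17: 10·t ≡ 7 (mod 17).
    The inverse of 10 mod 17 is 12 (since 10·12 = 120 = 7·17 + 1), so t ≡ 12·7 = 84 ≡ 16 (mod 17).
    Then x = 41 + 112·16 = 1833, valid modulo lcm(112, 17) = 1904: x ≡ 1833 (mod 1904).
  Combine with x ≡ 8 (mod 9); new modulus lcm = 17136.
    Write x = 1833 + 1904·t and substitute into x ≡ 8 (mod 9): 1904·t ≡ 8 − 1833 = -1825 (mod 9).
    Reduce coefficients mod 9: 5·t ≡ 2 (mod 9).
    The inverse of 5 mod 9 is 2 (since 5·2 = 10 = 1·9 + 1), so t ≡ 2·2 = 4 ≡ 4 (mod 9).
    Then x = 1833 + 1904·4 = 9449, valid modulo lcm(1904, 9) = 17136: x ≡ 9449 (mod 17136).
Verify against each original: 9449 mod 7 = 6, 9449 mod 16 = 9, 9449 mod 17 = 14, 9449 mod 9 = 8.

x ≡ 9449 (mod 17136).


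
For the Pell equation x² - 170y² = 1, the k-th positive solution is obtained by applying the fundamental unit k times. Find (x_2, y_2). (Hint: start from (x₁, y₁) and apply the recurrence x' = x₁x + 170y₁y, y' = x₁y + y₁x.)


Step 1: Find the fundamental solution (x₁, y₁) of x² - 170y² = 1.
  Expand √170 as a continued fraction. a₀ = ⌊√170⌋ = 13; iterate m_{k+1} = d_k·a_k − m_k, d_{k+1} = (170 − m_{k+1}²)/d_k, a_{k+1} = ⌊(a₀ + m_{k+1})/d_{k+1}⌋ (starting m₀ = 0, d₀ = 1), with convergents p_k = a_k·p_{k-1} + p_{k-2}, q_k = a_k·q_{k-1} + q_{k-2} (p₋₁ = 1, q₋₁ = 0):
  k = 0: a₀ = 13; p₀/q₀ = 13/1; p₀² − 170·q₀² = 169 − 170 = -1.
  k = 1: m = 13, d = 1, a = ⌊(13 + 13)/1⌋ = 26; p/q = (26·13 + 1)/(26·1 + 0) = 339/26; p² − 170·q² = 114921 − 114920 = 1.
  The first convergent with p² − 170·q² = 1 gives the fundamental solution (x₁, y₁) = (339, 26).
Step 2: Apply the recurrence (x_{n+1}, y_{n+1}) = (x₁x_n + 170y₁y_n, x₁y_n + y₁x_n) repeatedly.
  From (x_1, y_1) = (339, 26): x_2 = 339·339 + 170·26·26 = 229841; y_2 = 339·26 + 26·339 = 17628.
Step 3: Verify x_2² - 170·y_2² = 52826885281 - 52826885280 = 1 (should be 1). ✓

(x_1, y_1) = (339, 26); (x_2, y_2) = (229841, 17628).


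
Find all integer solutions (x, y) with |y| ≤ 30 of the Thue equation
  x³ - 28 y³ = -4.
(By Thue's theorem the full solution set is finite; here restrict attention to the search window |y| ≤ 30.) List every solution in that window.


The equation is x³ - 28y³ = -4. For fixed y, x³ = 28·y³ − 4, so a solution requires the RHS to be a perfect cube.
Strategy: iterate y from -30 to 30, compute RHS = 28·y³ − 4, and check whether it is a (positive or negative) perfect cube.
Check small values of y:
  y = 0: RHS = -4 is not a perfect cube.
  y = 1: RHS = 24 is not a perfect cube.
  y = -1: RHS = -32 is not a perfect cube.
  y = 2: RHS = 220 is not a perfect cube.
  y = -2: RHS = -228 is not a perfect cube.
  y = 3: RHS = 752 is not a perfect cube.
  y = -3: RHS = -760 is not a perfect cube.
Continuing the search up to |y| = 30 finds no solutions either.
No (x, y) in the scanned range satisfies the equation.

No integer solutions with |y| ≤ 30.


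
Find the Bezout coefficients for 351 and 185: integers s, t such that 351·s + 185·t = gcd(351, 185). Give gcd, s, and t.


Euclidean algorithm on (351, 185) — divide until remainder is 0:
  351 = 1 · 185 + 166
  185 = 1 · 166 + 19
  166 = 8 · 19 + 14
  19 = 1 · 14 + 5
  14 = 2 · 5 + 4
  5 = 1 · 4 + 1
  4 = 4 · 1 + 0
gcd(351, 185) = 1.
Track Bezout coefficients alongside the remainders: start with r₀ = 351 = a·1 + b·0 (s = 1, t = 0) and r₁ = 185 = a·0 + b·1 (s = 0, t = 1); each new remainder r_{k+1} = r_{k-1} − q_k·r_k inherits s_{k+1} = s_{k-1} − q_k·s_k, t_{k+1} = t_{k-1} − q_k·t_k, so r_k = a·s_k + b·t_k at every step:
  q = 1: r = 166, s = 1 − 1·0 = 1, t = 0 − 1·1 = -1  (check: 351·1 + 185·(-1) = 166)
  q = 1: r = 19, s = 0 − 1·1 = -1, t = 1 − 1·(-1) = 2  (check: 351·(-1) + 185·2 = 19)
  q = 8: r = 14, s = 1 − 8·(-1) = 9, t = -1 − 8·2 = -17  (check: 351·9 + 185·(-17) = 14)
  q = 1: r = 5, s = -1 − 1·9 = -10, t = 2 − 1·(-17) = 19  (check: 351·(-10) + 185·19 = 5)
  q = 2: r = 4, s = 9 − 2·(-10) = 29, t = -17 − 2·19 = -55  (check: 351·29 + 185·(-55) = 4)
  q = 1: r = 1, s = -10 − 1·29 = -39, t = 19 − 1·(-55) = 74  (check: 351·(-39) + 185·74 = 1)
The row with r = 1 (the gcd) gives the Bezout coefficients s = -39, t = 74.
Result: 351 · (-39) + 185 · (74) = 1.

gcd(351, 185) = 1; s = -39, t = 74 (check: 351·(-39) + 185·74 = 1).


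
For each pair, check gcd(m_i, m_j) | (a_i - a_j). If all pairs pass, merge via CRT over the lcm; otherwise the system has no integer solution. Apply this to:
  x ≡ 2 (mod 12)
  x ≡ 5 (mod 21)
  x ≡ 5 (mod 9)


Moduli 12, 21, 9 are not pairwise coprime, so CRT works modulo lcm(m_i) when all pairwise compatibility conditions hold.
Pairwise compatibility: gcd(m_i, m_j) must divide a_i - a_j for every pair.
Merge one congruence at a time:
  Start: x ≡ 2 (mod 12).
  Combine with x ≡ 5 (mod 21): gcd(12, 21) = 3; 5 - 2 = 3, which IS divisible by 3, so compatible.
    Write x = 2 + 12·t and substitute into x ≡ 5 (mod 21): 12·t ≡ 5 − 2 = 3 (mod 21).
    Divide the congruence (and modulus) by g = 3: 4·t ≡ 1 (mod 7).
    The inverse of 4 mod 7 is 2 (since 4·2 = 8 = 1·7 + 1), so t ≡ 2·1 = 2 ≡ 2 (mod 7).
    Then x = 2 + 12·2 = 26, valid modulo lcm(12, 21) = 84: x ≡ 26 (mod 84).
  Combine with x ≡ 5 (mod 9): gcd(84, 9) = 3; 5 - 26 = -21, which IS divisible by 3, so compatible.
    Write x = 26 + 84·t and substitute into x ≡ 5 (mod 9): 84·t ≡ 5 − 26 = -21 (mod 9).
    Divide the congruence (and modulus) by g = 3: 28·t ≡ -7 (mod 3).
    Reduce coefficients mod 3: 1·t ≡ 2 (mod 3).
    So t ≡ 2 (mod 3).
    Then x = 26 + 84·2 = 194, valid modulo lcm(84, 9) = 252: x ≡ 194 (mod 252).
Verify: 194 mod 12 = 2, 194 mod 21 = 5, 194 mod 9 = 5.

x ≡ 194 (mod 252).


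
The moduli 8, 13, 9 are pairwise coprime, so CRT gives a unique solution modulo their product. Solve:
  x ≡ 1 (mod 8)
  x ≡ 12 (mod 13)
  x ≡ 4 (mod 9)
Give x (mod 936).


Moduli 8, 13, 9 are pairwise coprime; by CRT there is a unique solution modulo M = 8 · 13 · 9 = 936.
Solve pairwise, accumulating the modulus:
  Start with x ≡ 1 (mod 8).
  Combine with x ≡ 12 (mod 13): since gcd(8, 13) = 1, we get a unique residue mod 104.
    Write x = 1 + 8·t and substitute into x ≡ 12 (mod 13): 8·t ≡ 12 − 1 = 11 (mod 13).
    The inverse of 8 mod 13 is 5 (since 8·5 = 40 = 3·13 + 1), so t ≡ 5·11 = 55 ≡ 3 (mod 13).
    Then x = 1 + 8·3 = 25, valid modulo lcm(8, 13) = 104: x ≡ 25 (mod 104).
  Combine with x ≡ 4 (mod 9): since gcd(104, 9) = 1, we get a unique residue mod 936.
    Write x = 25 + 104·t and substitute into x ≡ 4 (mod 9): 104·t ≡ 4 − 25 = -21 (mod 9).
    Reduce coefficients mod 9: 5·t ≡ 6 (mod 9).
    The inverse of 5 mod 9 is 2 (since 5·2 = 10 = 1·9 + 1), so t ≡ 2·6 = 12 ≡ 3 (mod 9).
    Then x = 25 + 104·3 = 337, valid modulo lcm(104, 9) = 936: x ≡ 337 (mod 936).
Verify: 337 mod 8 = 1 ✓, 337 mod 13 = 12 ✓, 337 mod 9 = 4 ✓.

x ≡ 337 (mod 936).


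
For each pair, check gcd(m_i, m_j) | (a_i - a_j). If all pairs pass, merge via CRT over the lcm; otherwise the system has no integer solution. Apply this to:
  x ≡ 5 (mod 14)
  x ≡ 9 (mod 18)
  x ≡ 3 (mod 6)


Moduli 14, 18, 6 are not pairwise coprime, so CRT works modulo lcm(m_i) when all pairwise compatibility conditions hold.
Pairwise compatibility: gcd(m_i, m_j) must divide a_i - a_j for every pair.
Merge one congruence at a time:
  Start: x ≡ 5 (mod 14).
  Combine with x ≡ 9 (mod 18): gcd(14, 18) = 2; 9 - 5 = 4, which IS divisible by 2, so compatible.
    Write x = 5 + 14·t and substitute into x ≡ 9 (mod 18): 14·t ≡ 9 − 5 = 4 (mod 18).
    Divide the congruence (and modulus) by g = 2: 7·t ≡ 2 (mod 9).
    The inverse of 7 mod 9 is 4 (since 7·4 = 28 = 3·9 + 1), so t ≡ 4·2 = 8 ≡ 8 (mod 9).
    Then x = 5 + 14·8 = 117, valid modulo lcm(14, 18) = 126: x ≡ 117 (mod 126).
  Combine with x ≡ 3 (mod 6): gcd(126, 6) = 6; 3 - 117 = -114, which IS divisible by 6, so compatible.
    Write x = 117 + 126·t and substitute into x ≡ 3 (mod 6): 126·t ≡ 3 − 117 = -114 (mod 6).
    Divide the congruence (and modulus) by g = 6: 21·t ≡ -19 (mod 1).
    Modulo 1 every t works; take t = 0.
    Then x = 117 + 126·0 = 117, valid modulo lcm(126, 6) = 126: x ≡ 117 (mod 126).
Verify: 117 mod 14 = 5, 117 mod 18 = 9, 117 mod 6 = 3.

x ≡ 117 (mod 126).


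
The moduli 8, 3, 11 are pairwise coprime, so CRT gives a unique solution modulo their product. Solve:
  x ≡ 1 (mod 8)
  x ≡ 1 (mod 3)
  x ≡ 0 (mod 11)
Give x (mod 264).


Moduli 8, 3, 11 are pairwise coprime; by CRT there is a unique solution modulo M = 8 · 3 · 11 = 264.
Solve pairwise, accumulating the modulus:
  Start with x ≡ 1 (mod 8).
  Combine with x ≡ 1 (mod 3): since gcd(8, 3) = 1, we get a unique residue mod 24.
    Write x = 1 + 8·t and substitute into x ≡ 1 (mod 3): 8·t ≡ 1 − 1 = 0 (mod 3).
    Reduce coefficients mod 3: 2·t ≡ 0 (mod 3).
    The inverse of 2 mod 3 is 2 (since 2·2 = 4 = 1·3 + 1), so t ≡ 2·0 = 0 ≡ 0 (mod 3).
    Then x = 1 + 8·0 = 1, valid modulo lcm(8, 3) = 24: x ≡ 1 (mod 24).
  Combine with x ≡ 0 (mod 11): since gcd(24, 11) = 1, we get a unique residue mod 264.
    Write x = 1 + 24·t and substitute into x ≡ 0 (mod 11): 24·t ≡ 0 − 1 = -1 (mod 11).
    Reduce coefficients mod 11: 2·t ≡ 10 (mod 11).
    The inverse of 2 mod 11 is 6 (since 2·6 = 12 = 1·11 + 1), so t ≡ 6·10 = 60 ≡ 5 (mod 11).
    Then x = 1 + 24·5 = 121, valid modulo lcm(24, 11) = 264: x ≡ 121 (mod 264).
Verify: 121 mod 8 = 1 ✓, 121 mod 3 = 1 ✓, 121 mod 11 = 0 ✓.

x ≡ 121 (mod 264).


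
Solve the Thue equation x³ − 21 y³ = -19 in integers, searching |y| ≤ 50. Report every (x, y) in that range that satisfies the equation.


The equation is x³ - 21y³ = -19. For fixed y, x³ = 21·y³ − 19, so a solution requires the RHS to be a perfect cube.
Strategy: iterate y from -50 to 50, compute RHS = 21·y³ − 19, and check whether it is a (positive or negative) perfect cube.
Check small values of y:
  y = 0: RHS = -19 is not a perfect cube.
  y = 1: RHS = 2 is not a perfect cube.
  y = -1: RHS = -40 is not a perfect cube.
  y = 2: RHS = 149 is not a perfect cube.
  y = -2: RHS = -187 is not a perfect cube.
  y = 3: RHS = 548 is not a perfect cube.
  y = -3: RHS = -586 is not a perfect cube.
Continuing the search up to |y| = 50 finds no solutions either.
No (x, y) in the scanned range satisfies the equation.

No integer solutions with |y| ≤ 50.


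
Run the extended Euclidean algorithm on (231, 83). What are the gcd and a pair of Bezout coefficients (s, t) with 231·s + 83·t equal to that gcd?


Euclidean algorithm on (231, 83) — divide until remainder is 0:
  231 = 2 · 83 + 65
  83 = 1 · 65 + 18
  65 = 3 · 18 + 11
  18 = 1 · 11 + 7
  11 = 1 · 7 + 4
  7 = 1 · 4 + 3
  4 = 1 · 3 + 1
  3 = 3 · 1 + 0
gcd(231, 83) = 1.
Track Bezout coefficients alongside the remainders: start with r₀ = 231 = a·1 + b·0 (s = 1, t = 0) and r₁ = 83 = a·0 + b·1 (s = 0, t = 1); each new remainder r_{k+1} = r_{k-1} − q_k·r_k inherits s_{k+1} = s_{k-1} − q_k·s_k, t_{k+1} = t_{k-1} − q_k·t_k, so r_k = a·s_k + b·t_k at every step:
  q = 2: r = 65, s = 1 − 2·0 = 1, t = 0 − 2·1 = -2  (check: 231·1 + 83·(-2) = 65)
  q = 1: r = 18, s = 0 − 1·1 = -1, t = 1 − 1·(-2) = 3  (check: 231·(-1) + 83·3 = 18)
  q = 3: r = 11, s = 1 − 3·(-1) = 4, t = -2 − 3·3 = -11  (check: 231·4 + 83·(-11) = 11)
  q = 1: r = 7, s = -1 − 1·4 = -5, t = 3 − 1·(-11) = 14  (check: 231·(-5) + 83·14 = 7)
  q = 1: r = 4, s = 4 − 1·(-5) = 9, t = -11 − 1·14 = -25  (check: 231·9 + 83·(-25) = 4)
  q = 1: r = 3, s = -5 − 1·9 = -14, t = 14 − 1·(-25) = 39  (check: 231·(-14) + 83·39 = 3)
  q = 1: r = 1, s = 9 − 1·(-14) = 23, t = -25 − 1·39 = -64  (check: 231·23 + 83·(-64) = 1)
The row with r = 1 (the gcd) gives the Bezout coefficients s = 23, t = -64.
Result: 231 · (23) + 83 · (-64) = 1.

gcd(231, 83) = 1; s = 23, t = -64 (check: 231·23 + 83·(-64) = 1).


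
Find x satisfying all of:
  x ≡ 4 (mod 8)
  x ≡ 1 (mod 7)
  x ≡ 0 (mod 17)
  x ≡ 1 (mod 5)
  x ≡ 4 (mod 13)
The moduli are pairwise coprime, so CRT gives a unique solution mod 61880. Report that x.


Product of moduli M = 8 · 7 · 17 · 5 · 13 = 61880.
Merge one congruence at a time:
  Start: x ≡ 4 (mod 8).
  Combine with x ≡ 1 (mod 7); new modulus lcm = 56.
    Write x = 4 + 8·t and substitute into x ≡ 1 (mod 7): 8·t ≡ 1 − 4 = -3 (mod 7).
    Reduce coefficients mod 7: 1·t ≡ 4 (mod 7).
    So t ≡ 4 (mod 7).
    Then x = 4 + 8·4 = 36, valid modulo lcm(8, 7) = 56: x ≡ 36 (mod 56).
  Combine with x ≡ 0 (mod 17); new modulus lcm = 952.
    Write x = 36 + 56·t and substitute into x ≡ 0 (mod 17): 56·t ≡ 0 − 36 = -36 (mod 17).
    Reduce coefficients mod 17: 5·t ≡ 15 (mod 17).
    The inverse of 5 mod 17 is 7 (since 5·7 = 35 = 2·17 + 1), so t ≡ 7·15 = 105 ≡ 3 (mod 17).
    Then x = 36 + 56·3 = 204, valid modulo lcm(56, 17) = 952: x ≡ 204 (mod 952).
  Combine with x ≡ 1 (mod 5); new modulus lcm = 4760.
    Write x = 204 + 952·t and substitute into x ≡ 1 (mod 5): 952·t ≡ 1 − 204 = -203 (mod 5).
    Reduce coefficients mod 5: 2·t ≡ 2 (mod 5).
    The inverse of 2 mod 5 is 3 (since 2·3 = 6 = 1·5 + 1), so t ≡ 3·2 = 6 ≡ 1 (mod 5).
    Then x = 204 + 952·1 = 1156, valid modulo lcm(952, 5) = 4760: x ≡ 1156 (mod 4760).
  Combine with x ≡ 4 (mod 13); new modulus lcm = 61880.
    Write x = 1156 + 4760·t and substitute into x ≡ 4 (mod 13): 4760·t ≡ 4 − 1156 = -1152 (mod 13).
    Reduce coefficients mod 13: 2·t ≡ 5 (mod 13).
    The inverse of 2 mod 13 is 7 (since 2·7 = 14 = 1·13 + 1), so t ≡ 7·5 = 35 ≡ 9 (mod 13).
    Then x = 1156 + 4760·9 = 43996, valid modulo lcm(4760, 13) = 61880: x ≡ 43996 (mod 61880).
Verify against each original: 43996 mod 8 = 4, 43996 mod 7 = 1, 43996 mod 17 = 0, 43996 mod 5 = 1, 43996 mod 13 = 4.

x ≡ 43996 (mod 61880).


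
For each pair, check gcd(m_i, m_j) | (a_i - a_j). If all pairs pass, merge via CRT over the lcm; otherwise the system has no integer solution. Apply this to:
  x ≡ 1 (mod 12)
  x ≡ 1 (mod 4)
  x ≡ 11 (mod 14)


Moduli 12, 4, 14 are not pairwise coprime, so CRT works modulo lcm(m_i) when all pairwise compatibility conditions hold.
Pairwise compatibility: gcd(m_i, m_j) must divide a_i - a_j for every pair.
Merge one congruence at a time:
  Start: x ≡ 1 (mod 12).
  Combine with x ≡ 1 (mod 4): gcd(12, 4) = 4; 1 - 1 = 0, which IS divisible by 4, so compatible.
    Write x = 1 + 12·t and substitute into x ≡ 1 (mod 4): 12·t ≡ 1 − 1 = 0 (mod 4).
    Divide the congruence (and modulus) by g = 4: 3·t ≡ 0 (mod 1).
    Modulo 1 every t works; take t = 0.
    Then x = 1 + 12·0 = 1, valid modulo lcm(12, 4) = 12: x ≡ 1 (mod 12).
  Combine with x ≡ 11 (mod 14): gcd(12, 14) = 2; 11 - 1 = 10, which IS divisible by 2, so compatible.
    Write x = 1 + 12·t and substitute into x ≡ 11 (mod 14): 12·t ≡ 11 − 1 = 10 (mod 14).
    Divide the congruence (and modulus) by g = 2: 6·t ≡ 5 (mod 7).
    The inverse of 6 mod 7 is 6 (since 6·6 = 36 = 5·7 + 1), so t ≡ 6·5 = 30 ≡ 2 (mod 7).
    Then x = 1 + 12·2 = 25, valid modulo lcm(12, 14) = 84: x ≡ 25 (mod 84).
Verify: 25 mod 12 = 1, 25 mod 4 = 1, 25 mod 14 = 11.

x ≡ 25 (mod 84).
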